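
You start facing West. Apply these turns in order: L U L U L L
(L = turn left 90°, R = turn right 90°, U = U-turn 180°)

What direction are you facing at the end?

Answer: Final heading: West

Derivation:
Start: West
  L (left (90° counter-clockwise)) -> South
  U (U-turn (180°)) -> North
  L (left (90° counter-clockwise)) -> West
  U (U-turn (180°)) -> East
  L (left (90° counter-clockwise)) -> North
  L (left (90° counter-clockwise)) -> West
Final: West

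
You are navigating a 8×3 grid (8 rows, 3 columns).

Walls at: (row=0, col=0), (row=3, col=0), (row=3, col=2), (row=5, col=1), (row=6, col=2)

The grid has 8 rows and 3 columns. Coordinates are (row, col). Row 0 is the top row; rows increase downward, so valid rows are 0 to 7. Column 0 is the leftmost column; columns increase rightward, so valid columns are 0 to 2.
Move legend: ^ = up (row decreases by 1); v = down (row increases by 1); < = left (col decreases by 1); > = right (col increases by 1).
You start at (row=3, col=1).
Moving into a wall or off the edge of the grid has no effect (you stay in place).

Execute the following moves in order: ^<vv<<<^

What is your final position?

Start: (row=3, col=1)
  ^ (up): (row=3, col=1) -> (row=2, col=1)
  < (left): (row=2, col=1) -> (row=2, col=0)
  v (down): blocked, stay at (row=2, col=0)
  v (down): blocked, stay at (row=2, col=0)
  [×3]< (left): blocked, stay at (row=2, col=0)
  ^ (up): (row=2, col=0) -> (row=1, col=0)
Final: (row=1, col=0)

Answer: Final position: (row=1, col=0)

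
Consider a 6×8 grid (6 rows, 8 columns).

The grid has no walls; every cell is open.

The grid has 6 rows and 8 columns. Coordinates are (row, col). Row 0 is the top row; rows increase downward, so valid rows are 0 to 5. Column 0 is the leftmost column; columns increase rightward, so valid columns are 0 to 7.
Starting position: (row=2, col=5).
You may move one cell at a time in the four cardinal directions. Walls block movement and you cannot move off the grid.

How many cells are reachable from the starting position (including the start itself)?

BFS flood-fill from (row=2, col=5):
  Distance 0: (row=2, col=5)
  Distance 1: (row=1, col=5), (row=2, col=4), (row=2, col=6), (row=3, col=5)
  Distance 2: (row=0, col=5), (row=1, col=4), (row=1, col=6), (row=2, col=3), (row=2, col=7), (row=3, col=4), (row=3, col=6), (row=4, col=5)
  Distance 3: (row=0, col=4), (row=0, col=6), (row=1, col=3), (row=1, col=7), (row=2, col=2), (row=3, col=3), (row=3, col=7), (row=4, col=4), (row=4, col=6), (row=5, col=5)
  Distance 4: (row=0, col=3), (row=0, col=7), (row=1, col=2), (row=2, col=1), (row=3, col=2), (row=4, col=3), (row=4, col=7), (row=5, col=4), (row=5, col=6)
  Distance 5: (row=0, col=2), (row=1, col=1), (row=2, col=0), (row=3, col=1), (row=4, col=2), (row=5, col=3), (row=5, col=7)
  Distance 6: (row=0, col=1), (row=1, col=0), (row=3, col=0), (row=4, col=1), (row=5, col=2)
  Distance 7: (row=0, col=0), (row=4, col=0), (row=5, col=1)
  Distance 8: (row=5, col=0)
Total reachable: 48 (grid has 48 open cells total)

Answer: Reachable cells: 48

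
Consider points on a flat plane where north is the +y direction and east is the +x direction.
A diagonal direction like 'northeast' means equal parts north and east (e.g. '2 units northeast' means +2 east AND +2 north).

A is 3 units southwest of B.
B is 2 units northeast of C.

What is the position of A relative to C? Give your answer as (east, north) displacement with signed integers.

Answer: A is at (east=-1, north=-1) relative to C.

Derivation:
Place C at the origin (east=0, north=0).
  B is 2 units northeast of C: delta (east=+2, north=+2); B at (east=2, north=2).
  A is 3 units southwest of B: delta (east=-3, north=-3); A at (east=-1, north=-1).
Therefore A relative to C: (east=-1, north=-1).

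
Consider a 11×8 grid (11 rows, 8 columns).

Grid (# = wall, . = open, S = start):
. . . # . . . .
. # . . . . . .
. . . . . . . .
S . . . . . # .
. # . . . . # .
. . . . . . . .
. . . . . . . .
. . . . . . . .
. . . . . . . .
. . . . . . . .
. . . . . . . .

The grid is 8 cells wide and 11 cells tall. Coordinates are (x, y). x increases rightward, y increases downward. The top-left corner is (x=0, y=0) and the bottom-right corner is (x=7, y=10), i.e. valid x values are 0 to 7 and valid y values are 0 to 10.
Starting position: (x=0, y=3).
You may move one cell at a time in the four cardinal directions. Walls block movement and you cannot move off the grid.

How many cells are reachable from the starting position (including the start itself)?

BFS flood-fill from (x=0, y=3):
  Distance 0: (x=0, y=3)
  Distance 1: (x=0, y=2), (x=1, y=3), (x=0, y=4)
  Distance 2: (x=0, y=1), (x=1, y=2), (x=2, y=3), (x=0, y=5)
  Distance 3: (x=0, y=0), (x=2, y=2), (x=3, y=3), (x=2, y=4), (x=1, y=5), (x=0, y=6)
  Distance 4: (x=1, y=0), (x=2, y=1), (x=3, y=2), (x=4, y=3), (x=3, y=4), (x=2, y=5), (x=1, y=6), (x=0, y=7)
  Distance 5: (x=2, y=0), (x=3, y=1), (x=4, y=2), (x=5, y=3), (x=4, y=4), (x=3, y=5), (x=2, y=6), (x=1, y=7), (x=0, y=8)
  Distance 6: (x=4, y=1), (x=5, y=2), (x=5, y=4), (x=4, y=5), (x=3, y=6), (x=2, y=7), (x=1, y=8), (x=0, y=9)
  Distance 7: (x=4, y=0), (x=5, y=1), (x=6, y=2), (x=5, y=5), (x=4, y=6), (x=3, y=7), (x=2, y=8), (x=1, y=9), (x=0, y=10)
  Distance 8: (x=5, y=0), (x=6, y=1), (x=7, y=2), (x=6, y=5), (x=5, y=6), (x=4, y=7), (x=3, y=8), (x=2, y=9), (x=1, y=10)
  Distance 9: (x=6, y=0), (x=7, y=1), (x=7, y=3), (x=7, y=5), (x=6, y=6), (x=5, y=7), (x=4, y=8), (x=3, y=9), (x=2, y=10)
  Distance 10: (x=7, y=0), (x=7, y=4), (x=7, y=6), (x=6, y=7), (x=5, y=8), (x=4, y=9), (x=3, y=10)
  Distance 11: (x=7, y=7), (x=6, y=8), (x=5, y=9), (x=4, y=10)
  Distance 12: (x=7, y=8), (x=6, y=9), (x=5, y=10)
  Distance 13: (x=7, y=9), (x=6, y=10)
  Distance 14: (x=7, y=10)
Total reachable: 83 (grid has 83 open cells total)

Answer: Reachable cells: 83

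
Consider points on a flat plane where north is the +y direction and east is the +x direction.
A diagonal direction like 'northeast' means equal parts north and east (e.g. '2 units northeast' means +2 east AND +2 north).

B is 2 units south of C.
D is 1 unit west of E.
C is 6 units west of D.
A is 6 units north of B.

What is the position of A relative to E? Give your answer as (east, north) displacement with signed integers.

Place E at the origin (east=0, north=0).
  D is 1 unit west of E: delta (east=-1, north=+0); D at (east=-1, north=0).
  C is 6 units west of D: delta (east=-6, north=+0); C at (east=-7, north=0).
  B is 2 units south of C: delta (east=+0, north=-2); B at (east=-7, north=-2).
  A is 6 units north of B: delta (east=+0, north=+6); A at (east=-7, north=4).
Therefore A relative to E: (east=-7, north=4).

Answer: A is at (east=-7, north=4) relative to E.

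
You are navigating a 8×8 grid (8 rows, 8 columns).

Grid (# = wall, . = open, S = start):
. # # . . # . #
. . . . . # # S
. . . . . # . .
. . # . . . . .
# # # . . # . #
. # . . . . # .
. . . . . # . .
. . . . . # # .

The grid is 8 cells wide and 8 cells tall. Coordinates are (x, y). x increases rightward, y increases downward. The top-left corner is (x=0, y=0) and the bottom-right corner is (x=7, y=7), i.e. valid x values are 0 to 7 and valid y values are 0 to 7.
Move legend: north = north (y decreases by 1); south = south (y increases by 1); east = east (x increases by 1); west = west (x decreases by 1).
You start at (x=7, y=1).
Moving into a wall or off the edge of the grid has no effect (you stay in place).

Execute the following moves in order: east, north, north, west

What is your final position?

Answer: Final position: (x=7, y=1)

Derivation:
Start: (x=7, y=1)
  east (east): blocked, stay at (x=7, y=1)
  north (north): blocked, stay at (x=7, y=1)
  north (north): blocked, stay at (x=7, y=1)
  west (west): blocked, stay at (x=7, y=1)
Final: (x=7, y=1)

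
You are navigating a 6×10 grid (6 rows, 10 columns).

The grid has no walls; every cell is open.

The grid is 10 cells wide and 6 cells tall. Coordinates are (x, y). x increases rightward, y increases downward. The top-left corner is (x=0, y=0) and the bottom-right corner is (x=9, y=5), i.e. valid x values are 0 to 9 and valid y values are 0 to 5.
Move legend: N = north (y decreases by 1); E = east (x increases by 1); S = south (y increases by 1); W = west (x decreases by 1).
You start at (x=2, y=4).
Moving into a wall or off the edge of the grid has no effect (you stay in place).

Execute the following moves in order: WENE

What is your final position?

Start: (x=2, y=4)
  W (west): (x=2, y=4) -> (x=1, y=4)
  E (east): (x=1, y=4) -> (x=2, y=4)
  N (north): (x=2, y=4) -> (x=2, y=3)
  E (east): (x=2, y=3) -> (x=3, y=3)
Final: (x=3, y=3)

Answer: Final position: (x=3, y=3)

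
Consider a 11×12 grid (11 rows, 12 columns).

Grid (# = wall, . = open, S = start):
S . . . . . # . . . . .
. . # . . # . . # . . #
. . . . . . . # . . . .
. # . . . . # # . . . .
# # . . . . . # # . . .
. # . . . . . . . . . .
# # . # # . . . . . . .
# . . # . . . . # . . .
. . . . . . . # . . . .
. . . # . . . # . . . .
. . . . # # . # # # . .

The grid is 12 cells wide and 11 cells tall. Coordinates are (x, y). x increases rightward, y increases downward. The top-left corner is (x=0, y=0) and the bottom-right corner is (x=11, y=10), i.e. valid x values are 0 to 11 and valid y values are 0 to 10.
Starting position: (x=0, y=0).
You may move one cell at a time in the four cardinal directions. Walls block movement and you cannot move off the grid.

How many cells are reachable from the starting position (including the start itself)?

Answer: Reachable cells: 102

Derivation:
BFS flood-fill from (x=0, y=0):
  Distance 0: (x=0, y=0)
  Distance 1: (x=1, y=0), (x=0, y=1)
  Distance 2: (x=2, y=0), (x=1, y=1), (x=0, y=2)
  Distance 3: (x=3, y=0), (x=1, y=2), (x=0, y=3)
  Distance 4: (x=4, y=0), (x=3, y=1), (x=2, y=2)
  Distance 5: (x=5, y=0), (x=4, y=1), (x=3, y=2), (x=2, y=3)
  Distance 6: (x=4, y=2), (x=3, y=3), (x=2, y=4)
  Distance 7: (x=5, y=2), (x=4, y=3), (x=3, y=4), (x=2, y=5)
  Distance 8: (x=6, y=2), (x=5, y=3), (x=4, y=4), (x=3, y=5), (x=2, y=6)
  Distance 9: (x=6, y=1), (x=5, y=4), (x=4, y=5), (x=2, y=7)
  Distance 10: (x=7, y=1), (x=6, y=4), (x=5, y=5), (x=1, y=7), (x=2, y=8)
  Distance 11: (x=7, y=0), (x=6, y=5), (x=5, y=6), (x=1, y=8), (x=3, y=8), (x=2, y=9)
  Distance 12: (x=8, y=0), (x=7, y=5), (x=6, y=6), (x=5, y=7), (x=0, y=8), (x=4, y=8), (x=1, y=9), (x=2, y=10)
  Distance 13: (x=9, y=0), (x=8, y=5), (x=7, y=6), (x=4, y=7), (x=6, y=7), (x=5, y=8), (x=0, y=9), (x=4, y=9), (x=1, y=10), (x=3, y=10)
  Distance 14: (x=10, y=0), (x=9, y=1), (x=9, y=5), (x=8, y=6), (x=7, y=7), (x=6, y=8), (x=5, y=9), (x=0, y=10)
  Distance 15: (x=11, y=0), (x=10, y=1), (x=9, y=2), (x=9, y=4), (x=10, y=5), (x=9, y=6), (x=6, y=9)
  Distance 16: (x=8, y=2), (x=10, y=2), (x=9, y=3), (x=10, y=4), (x=11, y=5), (x=10, y=6), (x=9, y=7), (x=6, y=10)
  Distance 17: (x=11, y=2), (x=8, y=3), (x=10, y=3), (x=11, y=4), (x=11, y=6), (x=10, y=7), (x=9, y=8)
  Distance 18: (x=11, y=3), (x=11, y=7), (x=8, y=8), (x=10, y=8), (x=9, y=9)
  Distance 19: (x=11, y=8), (x=8, y=9), (x=10, y=9)
  Distance 20: (x=11, y=9), (x=10, y=10)
  Distance 21: (x=11, y=10)
Total reachable: 102 (grid has 103 open cells total)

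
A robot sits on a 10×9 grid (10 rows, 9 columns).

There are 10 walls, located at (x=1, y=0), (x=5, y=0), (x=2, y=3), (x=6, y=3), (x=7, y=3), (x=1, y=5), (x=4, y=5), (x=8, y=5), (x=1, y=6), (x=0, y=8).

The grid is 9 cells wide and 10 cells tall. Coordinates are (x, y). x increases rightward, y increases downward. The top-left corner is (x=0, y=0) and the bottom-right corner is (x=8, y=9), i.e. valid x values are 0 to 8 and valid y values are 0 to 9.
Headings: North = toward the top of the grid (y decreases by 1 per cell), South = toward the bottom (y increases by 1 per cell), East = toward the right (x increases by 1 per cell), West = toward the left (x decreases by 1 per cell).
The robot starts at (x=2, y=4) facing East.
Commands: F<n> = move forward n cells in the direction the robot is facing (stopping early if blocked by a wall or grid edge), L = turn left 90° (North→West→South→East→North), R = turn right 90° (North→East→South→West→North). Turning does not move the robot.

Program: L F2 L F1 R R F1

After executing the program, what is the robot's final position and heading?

Answer: Final position: (x=2, y=4), facing East

Derivation:
Start: (x=2, y=4), facing East
  L: turn left, now facing North
  F2: move forward 0/2 (blocked), now at (x=2, y=4)
  L: turn left, now facing West
  F1: move forward 1, now at (x=1, y=4)
  R: turn right, now facing North
  R: turn right, now facing East
  F1: move forward 1, now at (x=2, y=4)
Final: (x=2, y=4), facing East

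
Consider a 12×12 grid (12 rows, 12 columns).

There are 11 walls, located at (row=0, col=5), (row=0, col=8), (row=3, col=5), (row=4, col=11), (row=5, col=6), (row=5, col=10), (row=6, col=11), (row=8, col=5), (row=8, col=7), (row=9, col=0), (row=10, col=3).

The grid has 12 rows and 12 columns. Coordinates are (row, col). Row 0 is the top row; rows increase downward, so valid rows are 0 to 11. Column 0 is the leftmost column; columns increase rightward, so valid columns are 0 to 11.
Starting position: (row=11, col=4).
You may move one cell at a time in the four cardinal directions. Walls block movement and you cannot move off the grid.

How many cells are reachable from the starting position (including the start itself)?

Answer: Reachable cells: 132

Derivation:
BFS flood-fill from (row=11, col=4):
  Distance 0: (row=11, col=4)
  Distance 1: (row=10, col=4), (row=11, col=3), (row=11, col=5)
  Distance 2: (row=9, col=4), (row=10, col=5), (row=11, col=2), (row=11, col=6)
  Distance 3: (row=8, col=4), (row=9, col=3), (row=9, col=5), (row=10, col=2), (row=10, col=6), (row=11, col=1), (row=11, col=7)
  Distance 4: (row=7, col=4), (row=8, col=3), (row=9, col=2), (row=9, col=6), (row=10, col=1), (row=10, col=7), (row=11, col=0), (row=11, col=8)
  Distance 5: (row=6, col=4), (row=7, col=3), (row=7, col=5), (row=8, col=2), (row=8, col=6), (row=9, col=1), (row=9, col=7), (row=10, col=0), (row=10, col=8), (row=11, col=9)
  Distance 6: (row=5, col=4), (row=6, col=3), (row=6, col=5), (row=7, col=2), (row=7, col=6), (row=8, col=1), (row=9, col=8), (row=10, col=9), (row=11, col=10)
  Distance 7: (row=4, col=4), (row=5, col=3), (row=5, col=5), (row=6, col=2), (row=6, col=6), (row=7, col=1), (row=7, col=7), (row=8, col=0), (row=8, col=8), (row=9, col=9), (row=10, col=10), (row=11, col=11)
  Distance 8: (row=3, col=4), (row=4, col=3), (row=4, col=5), (row=5, col=2), (row=6, col=1), (row=6, col=7), (row=7, col=0), (row=7, col=8), (row=8, col=9), (row=9, col=10), (row=10, col=11)
  Distance 9: (row=2, col=4), (row=3, col=3), (row=4, col=2), (row=4, col=6), (row=5, col=1), (row=5, col=7), (row=6, col=0), (row=6, col=8), (row=7, col=9), (row=8, col=10), (row=9, col=11)
  Distance 10: (row=1, col=4), (row=2, col=3), (row=2, col=5), (row=3, col=2), (row=3, col=6), (row=4, col=1), (row=4, col=7), (row=5, col=0), (row=5, col=8), (row=6, col=9), (row=7, col=10), (row=8, col=11)
  Distance 11: (row=0, col=4), (row=1, col=3), (row=1, col=5), (row=2, col=2), (row=2, col=6), (row=3, col=1), (row=3, col=7), (row=4, col=0), (row=4, col=8), (row=5, col=9), (row=6, col=10), (row=7, col=11)
  Distance 12: (row=0, col=3), (row=1, col=2), (row=1, col=6), (row=2, col=1), (row=2, col=7), (row=3, col=0), (row=3, col=8), (row=4, col=9)
  Distance 13: (row=0, col=2), (row=0, col=6), (row=1, col=1), (row=1, col=7), (row=2, col=0), (row=2, col=8), (row=3, col=9), (row=4, col=10)
  Distance 14: (row=0, col=1), (row=0, col=7), (row=1, col=0), (row=1, col=8), (row=2, col=9), (row=3, col=10)
  Distance 15: (row=0, col=0), (row=1, col=9), (row=2, col=10), (row=3, col=11)
  Distance 16: (row=0, col=9), (row=1, col=10), (row=2, col=11)
  Distance 17: (row=0, col=10), (row=1, col=11)
  Distance 18: (row=0, col=11)
Total reachable: 132 (grid has 133 open cells total)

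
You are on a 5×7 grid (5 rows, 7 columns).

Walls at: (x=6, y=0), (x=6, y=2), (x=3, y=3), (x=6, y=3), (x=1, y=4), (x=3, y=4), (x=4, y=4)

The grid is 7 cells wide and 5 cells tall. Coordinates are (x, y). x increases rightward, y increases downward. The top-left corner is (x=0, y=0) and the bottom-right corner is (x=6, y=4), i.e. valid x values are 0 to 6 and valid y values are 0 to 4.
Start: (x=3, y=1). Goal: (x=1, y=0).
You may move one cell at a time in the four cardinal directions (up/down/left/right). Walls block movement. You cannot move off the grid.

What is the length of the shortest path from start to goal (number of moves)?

BFS from (x=3, y=1) until reaching (x=1, y=0):
  Distance 0: (x=3, y=1)
  Distance 1: (x=3, y=0), (x=2, y=1), (x=4, y=1), (x=3, y=2)
  Distance 2: (x=2, y=0), (x=4, y=0), (x=1, y=1), (x=5, y=1), (x=2, y=2), (x=4, y=2)
  Distance 3: (x=1, y=0), (x=5, y=0), (x=0, y=1), (x=6, y=1), (x=1, y=2), (x=5, y=2), (x=2, y=3), (x=4, y=3)  <- goal reached here
One shortest path (3 moves): (x=3, y=1) -> (x=2, y=1) -> (x=1, y=1) -> (x=1, y=0)

Answer: Shortest path length: 3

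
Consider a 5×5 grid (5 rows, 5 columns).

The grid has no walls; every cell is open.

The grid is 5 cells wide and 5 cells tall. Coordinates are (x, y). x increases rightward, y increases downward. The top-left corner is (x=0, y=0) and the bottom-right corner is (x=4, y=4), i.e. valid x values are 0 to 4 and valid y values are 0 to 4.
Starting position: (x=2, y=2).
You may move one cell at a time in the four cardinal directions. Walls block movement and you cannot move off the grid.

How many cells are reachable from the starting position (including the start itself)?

BFS flood-fill from (x=2, y=2):
  Distance 0: (x=2, y=2)
  Distance 1: (x=2, y=1), (x=1, y=2), (x=3, y=2), (x=2, y=3)
  Distance 2: (x=2, y=0), (x=1, y=1), (x=3, y=1), (x=0, y=2), (x=4, y=2), (x=1, y=3), (x=3, y=3), (x=2, y=4)
  Distance 3: (x=1, y=0), (x=3, y=0), (x=0, y=1), (x=4, y=1), (x=0, y=3), (x=4, y=3), (x=1, y=4), (x=3, y=4)
  Distance 4: (x=0, y=0), (x=4, y=0), (x=0, y=4), (x=4, y=4)
Total reachable: 25 (grid has 25 open cells total)

Answer: Reachable cells: 25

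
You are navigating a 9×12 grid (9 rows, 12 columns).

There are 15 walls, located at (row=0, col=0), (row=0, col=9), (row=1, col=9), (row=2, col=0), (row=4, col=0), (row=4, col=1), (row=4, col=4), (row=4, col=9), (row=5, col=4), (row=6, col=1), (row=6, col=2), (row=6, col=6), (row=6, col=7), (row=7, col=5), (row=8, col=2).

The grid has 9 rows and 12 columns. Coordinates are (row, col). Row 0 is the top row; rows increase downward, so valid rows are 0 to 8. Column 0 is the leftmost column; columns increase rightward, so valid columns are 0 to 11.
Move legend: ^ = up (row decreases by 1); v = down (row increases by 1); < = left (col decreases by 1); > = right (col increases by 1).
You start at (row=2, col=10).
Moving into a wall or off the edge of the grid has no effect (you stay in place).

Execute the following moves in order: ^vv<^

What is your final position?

Answer: Final position: (row=2, col=9)

Derivation:
Start: (row=2, col=10)
  ^ (up): (row=2, col=10) -> (row=1, col=10)
  v (down): (row=1, col=10) -> (row=2, col=10)
  v (down): (row=2, col=10) -> (row=3, col=10)
  < (left): (row=3, col=10) -> (row=3, col=9)
  ^ (up): (row=3, col=9) -> (row=2, col=9)
Final: (row=2, col=9)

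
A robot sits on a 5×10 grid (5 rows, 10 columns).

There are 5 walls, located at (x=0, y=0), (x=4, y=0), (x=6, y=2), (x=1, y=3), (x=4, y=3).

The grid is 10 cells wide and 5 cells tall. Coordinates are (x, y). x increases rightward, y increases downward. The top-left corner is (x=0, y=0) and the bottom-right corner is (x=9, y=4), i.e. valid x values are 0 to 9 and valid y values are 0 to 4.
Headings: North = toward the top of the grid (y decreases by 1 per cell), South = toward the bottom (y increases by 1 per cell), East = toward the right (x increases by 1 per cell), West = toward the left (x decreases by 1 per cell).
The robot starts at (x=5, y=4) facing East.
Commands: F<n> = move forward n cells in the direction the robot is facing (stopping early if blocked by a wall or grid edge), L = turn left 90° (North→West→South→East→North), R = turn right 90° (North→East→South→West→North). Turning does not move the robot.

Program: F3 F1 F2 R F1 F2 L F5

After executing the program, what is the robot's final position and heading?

Answer: Final position: (x=9, y=4), facing East

Derivation:
Start: (x=5, y=4), facing East
  F3: move forward 3, now at (x=8, y=4)
  F1: move forward 1, now at (x=9, y=4)
  F2: move forward 0/2 (blocked), now at (x=9, y=4)
  R: turn right, now facing South
  F1: move forward 0/1 (blocked), now at (x=9, y=4)
  F2: move forward 0/2 (blocked), now at (x=9, y=4)
  L: turn left, now facing East
  F5: move forward 0/5 (blocked), now at (x=9, y=4)
Final: (x=9, y=4), facing East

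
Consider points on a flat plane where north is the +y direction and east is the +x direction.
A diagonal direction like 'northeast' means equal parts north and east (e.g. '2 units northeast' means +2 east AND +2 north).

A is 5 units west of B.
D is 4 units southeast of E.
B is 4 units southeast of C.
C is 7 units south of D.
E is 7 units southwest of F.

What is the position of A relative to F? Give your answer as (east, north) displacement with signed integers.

Place F at the origin (east=0, north=0).
  E is 7 units southwest of F: delta (east=-7, north=-7); E at (east=-7, north=-7).
  D is 4 units southeast of E: delta (east=+4, north=-4); D at (east=-3, north=-11).
  C is 7 units south of D: delta (east=+0, north=-7); C at (east=-3, north=-18).
  B is 4 units southeast of C: delta (east=+4, north=-4); B at (east=1, north=-22).
  A is 5 units west of B: delta (east=-5, north=+0); A at (east=-4, north=-22).
Therefore A relative to F: (east=-4, north=-22).

Answer: A is at (east=-4, north=-22) relative to F.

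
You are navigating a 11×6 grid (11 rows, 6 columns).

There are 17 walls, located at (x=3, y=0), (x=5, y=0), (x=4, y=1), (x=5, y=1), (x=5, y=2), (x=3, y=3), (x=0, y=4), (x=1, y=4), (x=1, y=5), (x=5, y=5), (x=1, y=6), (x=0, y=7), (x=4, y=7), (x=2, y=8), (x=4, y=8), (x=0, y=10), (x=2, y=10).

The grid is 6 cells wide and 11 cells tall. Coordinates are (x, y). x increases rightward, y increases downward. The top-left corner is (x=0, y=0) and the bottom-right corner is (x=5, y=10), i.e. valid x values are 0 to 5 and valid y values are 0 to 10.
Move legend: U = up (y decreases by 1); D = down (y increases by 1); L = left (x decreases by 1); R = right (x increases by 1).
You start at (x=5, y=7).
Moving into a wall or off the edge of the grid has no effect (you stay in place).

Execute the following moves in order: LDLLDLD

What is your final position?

Answer: Final position: (x=4, y=10)

Derivation:
Start: (x=5, y=7)
  L (left): blocked, stay at (x=5, y=7)
  D (down): (x=5, y=7) -> (x=5, y=8)
  L (left): blocked, stay at (x=5, y=8)
  L (left): blocked, stay at (x=5, y=8)
  D (down): (x=5, y=8) -> (x=5, y=9)
  L (left): (x=5, y=9) -> (x=4, y=9)
  D (down): (x=4, y=9) -> (x=4, y=10)
Final: (x=4, y=10)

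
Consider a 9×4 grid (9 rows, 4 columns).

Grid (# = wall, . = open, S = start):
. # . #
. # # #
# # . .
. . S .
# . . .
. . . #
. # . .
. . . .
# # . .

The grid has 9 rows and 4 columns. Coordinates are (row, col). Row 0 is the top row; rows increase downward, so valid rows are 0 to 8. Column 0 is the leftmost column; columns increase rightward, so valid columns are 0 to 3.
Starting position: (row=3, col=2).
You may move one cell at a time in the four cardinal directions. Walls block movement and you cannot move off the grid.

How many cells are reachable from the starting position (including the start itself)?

BFS flood-fill from (row=3, col=2):
  Distance 0: (row=3, col=2)
  Distance 1: (row=2, col=2), (row=3, col=1), (row=3, col=3), (row=4, col=2)
  Distance 2: (row=2, col=3), (row=3, col=0), (row=4, col=1), (row=4, col=3), (row=5, col=2)
  Distance 3: (row=5, col=1), (row=6, col=2)
  Distance 4: (row=5, col=0), (row=6, col=3), (row=7, col=2)
  Distance 5: (row=6, col=0), (row=7, col=1), (row=7, col=3), (row=8, col=2)
  Distance 6: (row=7, col=0), (row=8, col=3)
Total reachable: 21 (grid has 24 open cells total)

Answer: Reachable cells: 21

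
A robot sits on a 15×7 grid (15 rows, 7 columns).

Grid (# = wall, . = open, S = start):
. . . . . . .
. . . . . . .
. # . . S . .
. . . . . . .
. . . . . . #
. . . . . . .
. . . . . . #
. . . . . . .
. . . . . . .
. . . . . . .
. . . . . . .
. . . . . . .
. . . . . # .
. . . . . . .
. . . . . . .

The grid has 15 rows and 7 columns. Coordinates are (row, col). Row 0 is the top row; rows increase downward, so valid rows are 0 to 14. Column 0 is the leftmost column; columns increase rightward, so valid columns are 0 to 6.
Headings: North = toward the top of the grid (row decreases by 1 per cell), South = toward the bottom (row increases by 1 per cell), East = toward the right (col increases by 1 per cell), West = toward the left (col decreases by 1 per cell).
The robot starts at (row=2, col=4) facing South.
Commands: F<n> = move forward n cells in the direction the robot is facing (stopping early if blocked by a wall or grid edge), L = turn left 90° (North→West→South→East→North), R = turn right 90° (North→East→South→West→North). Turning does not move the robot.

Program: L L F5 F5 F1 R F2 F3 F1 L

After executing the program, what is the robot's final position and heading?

Start: (row=2, col=4), facing South
  L: turn left, now facing East
  L: turn left, now facing North
  F5: move forward 2/5 (blocked), now at (row=0, col=4)
  F5: move forward 0/5 (blocked), now at (row=0, col=4)
  F1: move forward 0/1 (blocked), now at (row=0, col=4)
  R: turn right, now facing East
  F2: move forward 2, now at (row=0, col=6)
  F3: move forward 0/3 (blocked), now at (row=0, col=6)
  F1: move forward 0/1 (blocked), now at (row=0, col=6)
  L: turn left, now facing North
Final: (row=0, col=6), facing North

Answer: Final position: (row=0, col=6), facing North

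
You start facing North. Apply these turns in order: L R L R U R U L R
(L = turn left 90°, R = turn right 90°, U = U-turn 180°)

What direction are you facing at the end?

Answer: Final heading: East

Derivation:
Start: North
  L (left (90° counter-clockwise)) -> West
  R (right (90° clockwise)) -> North
  L (left (90° counter-clockwise)) -> West
  R (right (90° clockwise)) -> North
  U (U-turn (180°)) -> South
  R (right (90° clockwise)) -> West
  U (U-turn (180°)) -> East
  L (left (90° counter-clockwise)) -> North
  R (right (90° clockwise)) -> East
Final: East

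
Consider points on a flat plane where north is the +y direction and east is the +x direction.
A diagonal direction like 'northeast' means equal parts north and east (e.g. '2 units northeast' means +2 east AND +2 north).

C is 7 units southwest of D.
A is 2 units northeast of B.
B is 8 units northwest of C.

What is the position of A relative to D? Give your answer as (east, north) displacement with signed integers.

Answer: A is at (east=-13, north=3) relative to D.

Derivation:
Place D at the origin (east=0, north=0).
  C is 7 units southwest of D: delta (east=-7, north=-7); C at (east=-7, north=-7).
  B is 8 units northwest of C: delta (east=-8, north=+8); B at (east=-15, north=1).
  A is 2 units northeast of B: delta (east=+2, north=+2); A at (east=-13, north=3).
Therefore A relative to D: (east=-13, north=3).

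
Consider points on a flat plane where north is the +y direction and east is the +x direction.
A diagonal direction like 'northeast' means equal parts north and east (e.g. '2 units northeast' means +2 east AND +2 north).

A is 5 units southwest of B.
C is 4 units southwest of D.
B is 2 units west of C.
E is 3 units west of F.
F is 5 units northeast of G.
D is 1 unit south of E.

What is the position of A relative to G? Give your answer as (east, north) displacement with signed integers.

Answer: A is at (east=-9, north=-5) relative to G.

Derivation:
Place G at the origin (east=0, north=0).
  F is 5 units northeast of G: delta (east=+5, north=+5); F at (east=5, north=5).
  E is 3 units west of F: delta (east=-3, north=+0); E at (east=2, north=5).
  D is 1 unit south of E: delta (east=+0, north=-1); D at (east=2, north=4).
  C is 4 units southwest of D: delta (east=-4, north=-4); C at (east=-2, north=0).
  B is 2 units west of C: delta (east=-2, north=+0); B at (east=-4, north=0).
  A is 5 units southwest of B: delta (east=-5, north=-5); A at (east=-9, north=-5).
Therefore A relative to G: (east=-9, north=-5).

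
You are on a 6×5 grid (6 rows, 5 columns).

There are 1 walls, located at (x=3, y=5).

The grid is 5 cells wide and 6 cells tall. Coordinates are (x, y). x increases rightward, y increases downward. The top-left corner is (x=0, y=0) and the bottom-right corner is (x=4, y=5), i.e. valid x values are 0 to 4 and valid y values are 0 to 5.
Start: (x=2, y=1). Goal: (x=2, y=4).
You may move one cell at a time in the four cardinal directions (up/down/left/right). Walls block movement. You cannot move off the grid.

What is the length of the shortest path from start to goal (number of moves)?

BFS from (x=2, y=1) until reaching (x=2, y=4):
  Distance 0: (x=2, y=1)
  Distance 1: (x=2, y=0), (x=1, y=1), (x=3, y=1), (x=2, y=2)
  Distance 2: (x=1, y=0), (x=3, y=0), (x=0, y=1), (x=4, y=1), (x=1, y=2), (x=3, y=2), (x=2, y=3)
  Distance 3: (x=0, y=0), (x=4, y=0), (x=0, y=2), (x=4, y=2), (x=1, y=3), (x=3, y=3), (x=2, y=4)  <- goal reached here
One shortest path (3 moves): (x=2, y=1) -> (x=2, y=2) -> (x=2, y=3) -> (x=2, y=4)

Answer: Shortest path length: 3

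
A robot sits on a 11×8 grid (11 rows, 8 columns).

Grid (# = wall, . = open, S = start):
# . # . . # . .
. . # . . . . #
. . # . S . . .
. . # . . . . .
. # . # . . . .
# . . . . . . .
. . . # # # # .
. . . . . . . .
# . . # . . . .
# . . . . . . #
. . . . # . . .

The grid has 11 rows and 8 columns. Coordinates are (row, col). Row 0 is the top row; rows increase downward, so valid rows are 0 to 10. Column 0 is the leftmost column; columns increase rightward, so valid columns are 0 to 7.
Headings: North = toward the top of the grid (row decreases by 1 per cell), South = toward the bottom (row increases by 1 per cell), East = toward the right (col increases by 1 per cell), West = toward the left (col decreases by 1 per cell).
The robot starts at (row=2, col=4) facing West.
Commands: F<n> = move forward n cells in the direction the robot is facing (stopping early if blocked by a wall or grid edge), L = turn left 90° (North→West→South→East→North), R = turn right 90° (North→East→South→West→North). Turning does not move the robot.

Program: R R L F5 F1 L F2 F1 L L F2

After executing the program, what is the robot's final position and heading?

Start: (row=2, col=4), facing West
  R: turn right, now facing North
  R: turn right, now facing East
  L: turn left, now facing North
  F5: move forward 2/5 (blocked), now at (row=0, col=4)
  F1: move forward 0/1 (blocked), now at (row=0, col=4)
  L: turn left, now facing West
  F2: move forward 1/2 (blocked), now at (row=0, col=3)
  F1: move forward 0/1 (blocked), now at (row=0, col=3)
  L: turn left, now facing South
  L: turn left, now facing East
  F2: move forward 1/2 (blocked), now at (row=0, col=4)
Final: (row=0, col=4), facing East

Answer: Final position: (row=0, col=4), facing East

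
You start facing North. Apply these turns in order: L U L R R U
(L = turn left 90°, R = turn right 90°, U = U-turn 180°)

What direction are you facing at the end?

Answer: Final heading: North

Derivation:
Start: North
  L (left (90° counter-clockwise)) -> West
  U (U-turn (180°)) -> East
  L (left (90° counter-clockwise)) -> North
  R (right (90° clockwise)) -> East
  R (right (90° clockwise)) -> South
  U (U-turn (180°)) -> North
Final: North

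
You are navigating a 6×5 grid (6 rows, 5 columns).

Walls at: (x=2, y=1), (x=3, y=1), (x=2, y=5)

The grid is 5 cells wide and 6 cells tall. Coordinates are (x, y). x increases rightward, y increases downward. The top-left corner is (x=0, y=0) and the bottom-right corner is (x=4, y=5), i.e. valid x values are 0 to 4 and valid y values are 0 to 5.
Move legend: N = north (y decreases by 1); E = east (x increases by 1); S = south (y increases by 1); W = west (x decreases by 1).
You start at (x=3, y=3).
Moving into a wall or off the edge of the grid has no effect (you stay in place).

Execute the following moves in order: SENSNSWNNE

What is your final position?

Start: (x=3, y=3)
  S (south): (x=3, y=3) -> (x=3, y=4)
  E (east): (x=3, y=4) -> (x=4, y=4)
  N (north): (x=4, y=4) -> (x=4, y=3)
  S (south): (x=4, y=3) -> (x=4, y=4)
  N (north): (x=4, y=4) -> (x=4, y=3)
  S (south): (x=4, y=3) -> (x=4, y=4)
  W (west): (x=4, y=4) -> (x=3, y=4)
  N (north): (x=3, y=4) -> (x=3, y=3)
  N (north): (x=3, y=3) -> (x=3, y=2)
  E (east): (x=3, y=2) -> (x=4, y=2)
Final: (x=4, y=2)

Answer: Final position: (x=4, y=2)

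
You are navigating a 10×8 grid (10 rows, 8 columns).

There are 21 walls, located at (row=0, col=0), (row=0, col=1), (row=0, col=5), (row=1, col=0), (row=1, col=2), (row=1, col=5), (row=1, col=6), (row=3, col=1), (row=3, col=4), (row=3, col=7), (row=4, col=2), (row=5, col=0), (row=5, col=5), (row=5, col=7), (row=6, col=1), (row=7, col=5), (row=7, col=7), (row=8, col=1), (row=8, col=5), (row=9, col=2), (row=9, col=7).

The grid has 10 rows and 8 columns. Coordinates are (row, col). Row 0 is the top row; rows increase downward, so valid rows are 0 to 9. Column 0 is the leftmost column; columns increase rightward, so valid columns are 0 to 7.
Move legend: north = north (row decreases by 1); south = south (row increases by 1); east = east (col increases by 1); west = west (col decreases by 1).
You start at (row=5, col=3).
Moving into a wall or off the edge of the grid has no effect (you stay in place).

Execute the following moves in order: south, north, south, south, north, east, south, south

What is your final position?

Answer: Final position: (row=8, col=4)

Derivation:
Start: (row=5, col=3)
  south (south): (row=5, col=3) -> (row=6, col=3)
  north (north): (row=6, col=3) -> (row=5, col=3)
  south (south): (row=5, col=3) -> (row=6, col=3)
  south (south): (row=6, col=3) -> (row=7, col=3)
  north (north): (row=7, col=3) -> (row=6, col=3)
  east (east): (row=6, col=3) -> (row=6, col=4)
  south (south): (row=6, col=4) -> (row=7, col=4)
  south (south): (row=7, col=4) -> (row=8, col=4)
Final: (row=8, col=4)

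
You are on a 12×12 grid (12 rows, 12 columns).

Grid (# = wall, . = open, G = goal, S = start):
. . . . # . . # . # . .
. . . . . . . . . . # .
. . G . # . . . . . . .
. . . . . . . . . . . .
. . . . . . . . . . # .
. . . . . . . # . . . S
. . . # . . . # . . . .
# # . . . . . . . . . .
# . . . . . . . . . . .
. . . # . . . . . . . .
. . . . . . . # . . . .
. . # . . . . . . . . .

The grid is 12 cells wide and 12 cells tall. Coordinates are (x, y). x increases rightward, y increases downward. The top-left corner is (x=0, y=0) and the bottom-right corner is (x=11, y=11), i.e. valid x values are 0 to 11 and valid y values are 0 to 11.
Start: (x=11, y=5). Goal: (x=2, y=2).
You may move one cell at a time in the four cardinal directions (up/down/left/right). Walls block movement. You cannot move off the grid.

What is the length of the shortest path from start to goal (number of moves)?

BFS from (x=11, y=5) until reaching (x=2, y=2):
  Distance 0: (x=11, y=5)
  Distance 1: (x=11, y=4), (x=10, y=5), (x=11, y=6)
  Distance 2: (x=11, y=3), (x=9, y=5), (x=10, y=6), (x=11, y=7)
  Distance 3: (x=11, y=2), (x=10, y=3), (x=9, y=4), (x=8, y=5), (x=9, y=6), (x=10, y=7), (x=11, y=8)
  Distance 4: (x=11, y=1), (x=10, y=2), (x=9, y=3), (x=8, y=4), (x=8, y=6), (x=9, y=7), (x=10, y=8), (x=11, y=9)
  Distance 5: (x=11, y=0), (x=9, y=2), (x=8, y=3), (x=7, y=4), (x=8, y=7), (x=9, y=8), (x=10, y=9), (x=11, y=10)
  Distance 6: (x=10, y=0), (x=9, y=1), (x=8, y=2), (x=7, y=3), (x=6, y=4), (x=7, y=7), (x=8, y=8), (x=9, y=9), (x=10, y=10), (x=11, y=11)
  Distance 7: (x=8, y=1), (x=7, y=2), (x=6, y=3), (x=5, y=4), (x=6, y=5), (x=6, y=7), (x=7, y=8), (x=8, y=9), (x=9, y=10), (x=10, y=11)
  Distance 8: (x=8, y=0), (x=7, y=1), (x=6, y=2), (x=5, y=3), (x=4, y=4), (x=5, y=5), (x=6, y=6), (x=5, y=7), (x=6, y=8), (x=7, y=9), (x=8, y=10), (x=9, y=11)
  Distance 9: (x=6, y=1), (x=5, y=2), (x=4, y=3), (x=3, y=4), (x=4, y=5), (x=5, y=6), (x=4, y=7), (x=5, y=8), (x=6, y=9), (x=8, y=11)
  Distance 10: (x=6, y=0), (x=5, y=1), (x=3, y=3), (x=2, y=4), (x=3, y=5), (x=4, y=6), (x=3, y=7), (x=4, y=8), (x=5, y=9), (x=6, y=10), (x=7, y=11)
  Distance 11: (x=5, y=0), (x=4, y=1), (x=3, y=2), (x=2, y=3), (x=1, y=4), (x=2, y=5), (x=2, y=7), (x=3, y=8), (x=4, y=9), (x=5, y=10), (x=6, y=11)
  Distance 12: (x=3, y=1), (x=2, y=2), (x=1, y=3), (x=0, y=4), (x=1, y=5), (x=2, y=6), (x=2, y=8), (x=4, y=10), (x=5, y=11)  <- goal reached here
One shortest path (12 moves): (x=11, y=5) -> (x=10, y=5) -> (x=9, y=5) -> (x=8, y=5) -> (x=8, y=4) -> (x=7, y=4) -> (x=6, y=4) -> (x=5, y=4) -> (x=4, y=4) -> (x=3, y=4) -> (x=2, y=4) -> (x=2, y=3) -> (x=2, y=2)

Answer: Shortest path length: 12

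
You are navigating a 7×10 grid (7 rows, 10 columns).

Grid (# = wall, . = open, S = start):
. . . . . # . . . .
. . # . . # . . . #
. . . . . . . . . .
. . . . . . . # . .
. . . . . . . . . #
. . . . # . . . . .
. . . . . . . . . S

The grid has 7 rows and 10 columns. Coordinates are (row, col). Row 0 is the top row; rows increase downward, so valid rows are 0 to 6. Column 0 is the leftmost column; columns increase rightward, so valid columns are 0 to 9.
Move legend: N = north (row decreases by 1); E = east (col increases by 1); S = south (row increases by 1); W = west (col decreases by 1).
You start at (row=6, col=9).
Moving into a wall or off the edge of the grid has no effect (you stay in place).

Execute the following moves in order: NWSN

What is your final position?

Start: (row=6, col=9)
  N (north): (row=6, col=9) -> (row=5, col=9)
  W (west): (row=5, col=9) -> (row=5, col=8)
  S (south): (row=5, col=8) -> (row=6, col=8)
  N (north): (row=6, col=8) -> (row=5, col=8)
Final: (row=5, col=8)

Answer: Final position: (row=5, col=8)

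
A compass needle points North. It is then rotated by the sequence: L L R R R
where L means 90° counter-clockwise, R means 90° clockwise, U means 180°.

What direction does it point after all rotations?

Answer: Final heading: East

Derivation:
Start: North
  L (left (90° counter-clockwise)) -> West
  L (left (90° counter-clockwise)) -> South
  R (right (90° clockwise)) -> West
  R (right (90° clockwise)) -> North
  R (right (90° clockwise)) -> East
Final: East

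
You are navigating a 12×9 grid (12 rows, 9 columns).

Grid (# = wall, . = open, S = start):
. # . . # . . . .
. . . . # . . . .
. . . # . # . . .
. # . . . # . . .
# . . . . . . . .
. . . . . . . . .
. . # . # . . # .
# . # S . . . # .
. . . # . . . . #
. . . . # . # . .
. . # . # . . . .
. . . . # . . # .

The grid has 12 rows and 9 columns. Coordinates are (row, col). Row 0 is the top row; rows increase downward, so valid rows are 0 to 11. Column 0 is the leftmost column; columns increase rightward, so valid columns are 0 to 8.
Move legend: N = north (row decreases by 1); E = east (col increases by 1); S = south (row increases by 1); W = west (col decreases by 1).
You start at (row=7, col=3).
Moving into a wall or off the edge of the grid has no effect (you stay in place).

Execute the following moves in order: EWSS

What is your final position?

Start: (row=7, col=3)
  E (east): (row=7, col=3) -> (row=7, col=4)
  W (west): (row=7, col=4) -> (row=7, col=3)
  S (south): blocked, stay at (row=7, col=3)
  S (south): blocked, stay at (row=7, col=3)
Final: (row=7, col=3)

Answer: Final position: (row=7, col=3)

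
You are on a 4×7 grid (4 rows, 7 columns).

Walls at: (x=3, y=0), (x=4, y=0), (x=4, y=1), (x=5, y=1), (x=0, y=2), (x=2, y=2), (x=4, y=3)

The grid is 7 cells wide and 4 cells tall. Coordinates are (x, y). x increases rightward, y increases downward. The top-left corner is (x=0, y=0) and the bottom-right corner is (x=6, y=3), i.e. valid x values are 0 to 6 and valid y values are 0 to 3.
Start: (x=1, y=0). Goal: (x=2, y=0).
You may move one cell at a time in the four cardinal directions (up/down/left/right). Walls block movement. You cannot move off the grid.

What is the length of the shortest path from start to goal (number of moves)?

BFS from (x=1, y=0) until reaching (x=2, y=0):
  Distance 0: (x=1, y=0)
  Distance 1: (x=0, y=0), (x=2, y=0), (x=1, y=1)  <- goal reached here
One shortest path (1 moves): (x=1, y=0) -> (x=2, y=0)

Answer: Shortest path length: 1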